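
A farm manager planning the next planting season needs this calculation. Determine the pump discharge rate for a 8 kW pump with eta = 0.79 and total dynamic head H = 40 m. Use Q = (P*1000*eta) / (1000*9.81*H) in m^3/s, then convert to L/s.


Q = (P * 1000 * eta) / (rho * g * H)
  = (8 * 1000 * 0.79) / (1000 * 9.81 * 40)
  = 6320 / 392400
  = 0.01611 m^3/s = 16.11 L/s


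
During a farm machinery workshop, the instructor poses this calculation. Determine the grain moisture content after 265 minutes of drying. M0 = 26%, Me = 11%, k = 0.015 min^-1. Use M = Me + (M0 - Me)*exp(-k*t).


M = Me + (M0 - Me) * e^(-k*t)
  = 11 + (26 - 11) * e^(-0.015*265)
  = 11 + 15 * e^(-3.975)
  = 11 + 15 * 0.01878
  = 11 + 0.2817
  = 11.28%


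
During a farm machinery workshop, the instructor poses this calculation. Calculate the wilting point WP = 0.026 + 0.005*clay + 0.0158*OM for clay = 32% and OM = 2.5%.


WP = 0.026 + 0.005*32 + 0.0158*2.5
   = 0.026 + 0.1600 + 0.0395
   = 0.2255


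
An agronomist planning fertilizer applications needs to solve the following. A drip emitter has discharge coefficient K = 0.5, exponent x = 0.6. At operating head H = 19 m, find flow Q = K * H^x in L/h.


Q = K * H^x
  = 0.5 * 19^0.6
  = 0.5 * 5.8513
  = 2.93 L/h


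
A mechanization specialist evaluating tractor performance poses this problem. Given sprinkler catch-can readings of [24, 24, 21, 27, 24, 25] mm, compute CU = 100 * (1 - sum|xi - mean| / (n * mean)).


xbar = 145 / 6 = 24.167
sum|xi - xbar| = 7.333
CU = 100 * (1 - 7.333 / (6 * 24.167))
   = 100 * (1 - 0.0506)
   = 94.94%


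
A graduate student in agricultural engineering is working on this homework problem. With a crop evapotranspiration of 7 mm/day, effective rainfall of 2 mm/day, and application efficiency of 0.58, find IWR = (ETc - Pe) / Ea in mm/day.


IWR = (ETc - Pe) / Ea
    = (7 - 2) / 0.58
    = 5 / 0.58
    = 8.62 mm/day


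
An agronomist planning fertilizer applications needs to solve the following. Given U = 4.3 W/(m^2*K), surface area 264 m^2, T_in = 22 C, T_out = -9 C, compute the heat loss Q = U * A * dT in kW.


dT = 22 - (-9) = 31 K
Q = U * A * dT
  = 4.3 * 264 * 31
  = 35191.20 W = 35.19 kW


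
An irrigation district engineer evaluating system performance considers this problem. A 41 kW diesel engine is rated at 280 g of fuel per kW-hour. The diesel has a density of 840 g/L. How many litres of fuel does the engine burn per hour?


FC = P * BSFC / rho_fuel
   = 41 * 280 / 840
   = 11480 / 840
   = 13.67 L/h


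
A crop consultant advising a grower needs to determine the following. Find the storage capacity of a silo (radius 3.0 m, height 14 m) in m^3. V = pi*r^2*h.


V = pi * r^2 * h
  = pi * 3.0^2 * 14
  = pi * 9 * 14
  = 395.84 m^3


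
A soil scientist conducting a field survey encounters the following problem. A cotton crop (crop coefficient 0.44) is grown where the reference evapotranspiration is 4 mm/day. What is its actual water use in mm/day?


ETc = Kc * ET0
    = 0.44 * 4
    = 1.76 mm/day


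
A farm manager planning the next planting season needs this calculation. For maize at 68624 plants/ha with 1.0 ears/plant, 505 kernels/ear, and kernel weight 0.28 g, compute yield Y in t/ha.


Y = density * ears * kernels * kw
  = 68624 * 1.0 * 505 * 0.28 g/ha
  = 9703433.60 g/ha
  = 9703.43 kg/ha = 9.70 t/ha


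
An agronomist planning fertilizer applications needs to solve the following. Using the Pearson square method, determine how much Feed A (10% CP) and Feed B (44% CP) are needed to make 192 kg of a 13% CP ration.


parts_A = CP_b - target = 44 - 13 = 31
parts_B = target - CP_a = 13 - 10 = 3
total_parts = 31 + 3 = 34
Feed A = 192 * 31 / 34 = 175.06 kg
Feed B = 192 * 3 / 34 = 16.94 kg

175.06 kg


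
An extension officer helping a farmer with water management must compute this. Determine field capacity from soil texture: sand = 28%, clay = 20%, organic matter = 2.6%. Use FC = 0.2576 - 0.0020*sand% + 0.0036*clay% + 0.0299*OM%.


FC = 0.2576 - 0.0020*28 + 0.0036*20 + 0.0299*2.6
   = 0.2576 - 0.0560 + 0.0720 + 0.0777
   = 0.3513


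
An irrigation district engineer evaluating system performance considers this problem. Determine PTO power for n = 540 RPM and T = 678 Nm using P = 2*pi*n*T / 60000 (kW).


P = 2*pi*n*T / 60000
  = 2*pi * 540 * 678 / 60000
  = 2300399.80 / 60000
  = 38.34 kW


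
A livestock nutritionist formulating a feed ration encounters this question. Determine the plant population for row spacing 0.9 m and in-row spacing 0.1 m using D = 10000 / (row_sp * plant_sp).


D = 10000 / (row_sp * plant_sp)
  = 10000 / (0.9 * 0.1)
  = 10000 / 0.0900
  = 111111.11 plants/ha


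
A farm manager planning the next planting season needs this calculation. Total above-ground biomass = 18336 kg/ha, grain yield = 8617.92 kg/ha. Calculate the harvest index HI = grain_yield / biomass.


HI = grain_yield / biomass
   = 8617.92 / 18336
   = 0.47


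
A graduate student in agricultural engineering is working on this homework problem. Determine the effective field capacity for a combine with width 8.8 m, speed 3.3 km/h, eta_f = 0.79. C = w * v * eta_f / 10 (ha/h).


C = w * v * eta_f / 10
  = 8.8 * 3.3 * 0.79 / 10
  = 22.94 / 10
  = 2.29 ha/h


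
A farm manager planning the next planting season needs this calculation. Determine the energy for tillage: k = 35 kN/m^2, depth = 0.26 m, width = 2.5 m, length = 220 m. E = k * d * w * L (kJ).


E = k * d * w * L
  = 35 * 0.26 * 2.5 * 220
  = 5005 kJ


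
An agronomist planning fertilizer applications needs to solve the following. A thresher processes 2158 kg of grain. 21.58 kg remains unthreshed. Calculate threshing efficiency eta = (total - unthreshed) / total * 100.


eta = (total - unthreshed) / total * 100
    = (2158 - 21.58) / 2158 * 100
    = 2136.42 / 2158 * 100
    = 99%


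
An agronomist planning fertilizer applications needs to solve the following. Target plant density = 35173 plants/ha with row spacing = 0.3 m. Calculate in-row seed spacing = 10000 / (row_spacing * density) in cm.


spacing = 10000 / (row_sp * density)
        = 10000 / (0.3 * 35173)
        = 10000 / 10551.90
        = 0.94770 m = 94.77 cm


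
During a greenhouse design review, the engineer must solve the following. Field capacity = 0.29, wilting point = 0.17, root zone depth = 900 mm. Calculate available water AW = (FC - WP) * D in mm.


AW = (FC - WP) * D
   = (0.29 - 0.17) * 900
   = 0.12 * 900
   = 108 mm


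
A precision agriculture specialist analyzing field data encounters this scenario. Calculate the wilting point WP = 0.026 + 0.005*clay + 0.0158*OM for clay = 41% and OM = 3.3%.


WP = 0.026 + 0.005*41 + 0.0158*3.3
   = 0.026 + 0.2050 + 0.0521
   = 0.2831


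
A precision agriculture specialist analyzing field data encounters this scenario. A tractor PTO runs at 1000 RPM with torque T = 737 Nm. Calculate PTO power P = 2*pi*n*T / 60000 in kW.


P = 2*pi*n*T / 60000
  = 2*pi * 1000 * 737 / 60000
  = 4630707.57 / 60000
  = 77.18 kW


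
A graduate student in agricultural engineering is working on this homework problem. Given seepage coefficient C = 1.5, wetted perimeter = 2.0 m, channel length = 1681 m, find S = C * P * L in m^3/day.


S = C * P * L
  = 1.5 * 2.0 * 1681
  = 5043 m^3/day


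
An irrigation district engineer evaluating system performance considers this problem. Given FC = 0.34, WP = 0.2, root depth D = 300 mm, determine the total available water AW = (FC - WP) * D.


AW = (FC - WP) * D
   = (0.34 - 0.2) * 300
   = 0.14 * 300
   = 42 mm


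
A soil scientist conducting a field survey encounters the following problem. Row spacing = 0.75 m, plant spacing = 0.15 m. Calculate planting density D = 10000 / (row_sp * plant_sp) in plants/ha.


D = 10000 / (row_sp * plant_sp)
  = 10000 / (0.75 * 0.15)
  = 10000 / 0.1125
  = 88888.89 plants/ha


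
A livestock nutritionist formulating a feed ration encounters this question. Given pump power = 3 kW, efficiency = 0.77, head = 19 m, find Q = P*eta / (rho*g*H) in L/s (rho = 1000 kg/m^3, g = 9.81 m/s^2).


Q = (P * 1000 * eta) / (rho * g * H)
  = (3 * 1000 * 0.77) / (1000 * 9.81 * 19)
  = 2310 / 186390
  = 0.01239 m^3/s = 12.39 L/s


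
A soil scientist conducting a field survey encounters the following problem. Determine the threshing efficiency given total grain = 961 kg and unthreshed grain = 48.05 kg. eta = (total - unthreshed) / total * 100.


eta = (total - unthreshed) / total * 100
    = (961 - 48.05) / 961 * 100
    = 912.95 / 961 * 100
    = 95%


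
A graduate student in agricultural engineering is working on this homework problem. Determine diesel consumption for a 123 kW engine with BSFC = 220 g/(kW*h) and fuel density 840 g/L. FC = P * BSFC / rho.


FC = P * BSFC / rho_fuel
   = 123 * 220 / 840
   = 27060 / 840
   = 32.21 L/h


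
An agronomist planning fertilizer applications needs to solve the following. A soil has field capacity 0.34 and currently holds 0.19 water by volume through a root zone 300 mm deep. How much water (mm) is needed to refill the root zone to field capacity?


SMD = (FC - theta) * D
    = (0.34 - 0.19) * 300
    = 0.150 * 300
    = 45 mm


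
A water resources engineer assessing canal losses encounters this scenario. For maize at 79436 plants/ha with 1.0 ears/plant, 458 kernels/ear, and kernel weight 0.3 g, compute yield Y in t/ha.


Y = density * ears * kernels * kw
  = 79436 * 1.0 * 458 * 0.3 g/ha
  = 10914506.40 g/ha
  = 10914.51 kg/ha = 10.91 t/ha


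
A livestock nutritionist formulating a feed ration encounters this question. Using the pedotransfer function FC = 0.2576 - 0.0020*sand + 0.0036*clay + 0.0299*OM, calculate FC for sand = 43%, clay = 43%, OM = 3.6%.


FC = 0.2576 - 0.0020*43 + 0.0036*43 + 0.0299*3.6
   = 0.2576 - 0.0860 + 0.1548 + 0.1076
   = 0.4340


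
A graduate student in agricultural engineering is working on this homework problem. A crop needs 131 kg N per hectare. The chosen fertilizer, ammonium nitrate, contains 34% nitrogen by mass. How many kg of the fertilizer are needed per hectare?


Rate = N_required / (N_content / 100)
     = 131 / (34 / 100)
     = 131 / 0.34
     = 385.29 kg/ha


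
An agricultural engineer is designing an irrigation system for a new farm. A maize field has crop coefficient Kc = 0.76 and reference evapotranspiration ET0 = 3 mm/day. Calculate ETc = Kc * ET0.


ETc = Kc * ET0
    = 0.76 * 3
    = 2.28 mm/day


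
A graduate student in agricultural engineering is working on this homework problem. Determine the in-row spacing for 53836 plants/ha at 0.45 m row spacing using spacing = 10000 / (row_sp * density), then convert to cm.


spacing = 10000 / (row_sp * density)
        = 10000 / (0.45 * 53836)
        = 10000 / 24226.20
        = 0.41278 m = 41.28 cm


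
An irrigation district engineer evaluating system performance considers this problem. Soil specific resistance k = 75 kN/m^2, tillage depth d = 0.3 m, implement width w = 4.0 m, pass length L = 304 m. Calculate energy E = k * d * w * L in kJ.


E = k * d * w * L
  = 75 * 0.3 * 4.0 * 304
  = 27360 kJ


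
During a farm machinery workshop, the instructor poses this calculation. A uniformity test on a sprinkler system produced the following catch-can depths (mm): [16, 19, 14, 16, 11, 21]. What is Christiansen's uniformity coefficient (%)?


xbar = 97 / 6 = 16.167
sum|xi - xbar| = 15.333
CU = 100 * (1 - 15.333 / (6 * 16.167))
   = 100 * (1 - 0.1581)
   = 84.19%


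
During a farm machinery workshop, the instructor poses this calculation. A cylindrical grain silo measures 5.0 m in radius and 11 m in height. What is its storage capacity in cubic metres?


V = pi * r^2 * h
  = pi * 5.0^2 * 11
  = pi * 25 * 11
  = 863.94 m^3


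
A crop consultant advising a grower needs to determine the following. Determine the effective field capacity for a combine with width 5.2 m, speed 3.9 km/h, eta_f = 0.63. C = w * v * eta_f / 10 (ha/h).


C = w * v * eta_f / 10
  = 5.2 * 3.9 * 0.63 / 10
  = 12.78 / 10
  = 1.28 ha/h


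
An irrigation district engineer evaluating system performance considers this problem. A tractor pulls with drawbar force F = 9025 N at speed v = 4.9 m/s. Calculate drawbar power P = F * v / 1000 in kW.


P = F * v / 1000
  = 9025 * 4.9 / 1000
  = 44222.50 / 1000
  = 44.22 kW


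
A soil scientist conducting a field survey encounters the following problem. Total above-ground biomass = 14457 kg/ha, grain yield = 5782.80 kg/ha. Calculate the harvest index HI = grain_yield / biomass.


HI = grain_yield / biomass
   = 5782.80 / 14457
   = 0.40


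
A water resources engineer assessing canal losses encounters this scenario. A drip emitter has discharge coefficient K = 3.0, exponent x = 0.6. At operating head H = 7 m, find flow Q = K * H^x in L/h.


Q = K * H^x
  = 3.0 * 7^0.6
  = 3.0 * 3.2141
  = 9.64 L/h


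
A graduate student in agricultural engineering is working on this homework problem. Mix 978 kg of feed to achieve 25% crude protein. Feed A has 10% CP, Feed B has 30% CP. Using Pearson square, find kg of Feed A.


parts_A = CP_b - target = 30 - 25 = 5
parts_B = target - CP_a = 25 - 10 = 15
total_parts = 5 + 15 = 20
Feed A = 978 * 5 / 20 = 244.50 kg
Feed B = 978 * 15 / 20 = 733.50 kg

244.50 kg


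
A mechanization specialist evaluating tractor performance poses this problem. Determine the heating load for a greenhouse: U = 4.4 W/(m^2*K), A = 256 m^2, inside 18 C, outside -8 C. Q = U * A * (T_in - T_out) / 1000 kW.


dT = 18 - (-8) = 26 K
Q = U * A * dT
  = 4.4 * 256 * 26
  = 29286.40 W = 29.29 kW


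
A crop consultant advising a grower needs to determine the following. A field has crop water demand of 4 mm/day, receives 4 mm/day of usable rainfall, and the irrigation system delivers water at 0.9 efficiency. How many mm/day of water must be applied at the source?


IWR = (ETc - Pe) / Ea
    = (4 - 4) / 0.9
    = 0 / 0.9
    = 0 mm/day


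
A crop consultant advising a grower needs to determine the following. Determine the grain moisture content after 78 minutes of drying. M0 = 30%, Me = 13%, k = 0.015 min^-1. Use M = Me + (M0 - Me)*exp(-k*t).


M = Me + (M0 - Me) * e^(-k*t)
  = 13 + (30 - 13) * e^(-0.015*78)
  = 13 + 17 * e^(-1.170)
  = 13 + 17 * 0.31037
  = 13 + 5.2762
  = 18.28%


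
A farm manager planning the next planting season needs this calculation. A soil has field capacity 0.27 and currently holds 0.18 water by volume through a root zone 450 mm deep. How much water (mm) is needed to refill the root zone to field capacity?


SMD = (FC - theta) * D
    = (0.27 - 0.18) * 450
    = 0.090 * 450
    = 40.50 mm


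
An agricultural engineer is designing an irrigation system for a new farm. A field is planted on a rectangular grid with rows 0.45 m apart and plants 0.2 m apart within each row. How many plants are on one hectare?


D = 10000 / (row_sp * plant_sp)
  = 10000 / (0.45 * 0.2)
  = 10000 / 0.0900
  = 111111.11 plants/ha


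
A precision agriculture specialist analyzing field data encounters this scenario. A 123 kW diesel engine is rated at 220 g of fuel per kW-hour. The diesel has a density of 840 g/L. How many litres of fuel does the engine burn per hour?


FC = P * BSFC / rho_fuel
   = 123 * 220 / 840
   = 27060 / 840
   = 32.21 L/h


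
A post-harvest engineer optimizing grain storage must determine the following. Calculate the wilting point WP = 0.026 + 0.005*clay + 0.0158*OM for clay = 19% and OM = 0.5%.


WP = 0.026 + 0.005*19 + 0.0158*0.5
   = 0.026 + 0.0950 + 0.0079
   = 0.1289


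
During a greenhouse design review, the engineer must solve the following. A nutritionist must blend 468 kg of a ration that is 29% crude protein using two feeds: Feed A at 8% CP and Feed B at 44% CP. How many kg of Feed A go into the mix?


parts_A = CP_b - target = 44 - 29 = 15
parts_B = target - CP_a = 29 - 8 = 21
total_parts = 15 + 21 = 36
Feed A = 468 * 15 / 36 = 195 kg
Feed B = 468 * 21 / 36 = 273 kg

195 kg


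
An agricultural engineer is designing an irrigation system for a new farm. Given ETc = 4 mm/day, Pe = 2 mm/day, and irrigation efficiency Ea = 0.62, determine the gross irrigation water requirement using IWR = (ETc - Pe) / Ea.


IWR = (ETc - Pe) / Ea
    = (4 - 2) / 0.62
    = 2 / 0.62
    = 3.23 mm/day


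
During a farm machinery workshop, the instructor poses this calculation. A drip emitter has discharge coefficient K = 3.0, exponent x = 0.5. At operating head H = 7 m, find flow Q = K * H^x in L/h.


Q = K * H^x
  = 3.0 * 7^0.5
  = 3.0 * 2.6458
  = 7.94 L/h


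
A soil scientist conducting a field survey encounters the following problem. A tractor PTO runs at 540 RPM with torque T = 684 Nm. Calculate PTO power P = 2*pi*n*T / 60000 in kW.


P = 2*pi*n*T / 60000
  = 2*pi * 540 * 684 / 60000
  = 2320757.33 / 60000
  = 38.68 kW


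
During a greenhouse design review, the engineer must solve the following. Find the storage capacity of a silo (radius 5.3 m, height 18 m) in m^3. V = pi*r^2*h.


V = pi * r^2 * h
  = pi * 5.3^2 * 18
  = pi * 28.09 * 18
  = 1588.45 m^3


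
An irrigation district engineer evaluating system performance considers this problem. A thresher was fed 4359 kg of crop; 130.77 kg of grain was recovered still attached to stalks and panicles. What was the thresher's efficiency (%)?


eta = (total - unthreshed) / total * 100
    = (4359 - 130.77) / 4359 * 100
    = 4228.23 / 4359 * 100
    = 97%


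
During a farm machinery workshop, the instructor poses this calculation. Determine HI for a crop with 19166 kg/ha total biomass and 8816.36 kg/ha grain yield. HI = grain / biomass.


HI = grain_yield / biomass
   = 8816.36 / 19166
   = 0.46


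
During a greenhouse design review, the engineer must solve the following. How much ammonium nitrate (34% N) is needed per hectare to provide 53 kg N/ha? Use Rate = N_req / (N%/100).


Rate = N_required / (N_content / 100)
     = 53 / (34 / 100)
     = 53 / 0.34
     = 155.88 kg/ha


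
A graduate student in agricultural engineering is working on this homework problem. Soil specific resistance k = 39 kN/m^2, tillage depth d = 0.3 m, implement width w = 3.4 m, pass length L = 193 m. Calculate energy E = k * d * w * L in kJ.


E = k * d * w * L
  = 39 * 0.3 * 3.4 * 193
  = 7677.54 kJ


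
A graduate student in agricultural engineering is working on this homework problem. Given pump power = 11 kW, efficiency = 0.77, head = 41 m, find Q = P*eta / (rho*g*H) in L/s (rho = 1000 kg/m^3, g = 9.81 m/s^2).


Q = (P * 1000 * eta) / (rho * g * H)
  = (11 * 1000 * 0.77) / (1000 * 9.81 * 41)
  = 8470 / 402210
  = 0.02106 m^3/s = 21.06 L/s


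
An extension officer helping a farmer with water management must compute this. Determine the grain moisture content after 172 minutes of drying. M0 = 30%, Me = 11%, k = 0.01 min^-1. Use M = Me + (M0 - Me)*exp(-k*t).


M = Me + (M0 - Me) * e^(-k*t)
  = 11 + (30 - 11) * e^(-0.01*172)
  = 11 + 19 * e^(-1.720)
  = 11 + 19 * 0.17907
  = 11 + 3.4023
  = 14.40%


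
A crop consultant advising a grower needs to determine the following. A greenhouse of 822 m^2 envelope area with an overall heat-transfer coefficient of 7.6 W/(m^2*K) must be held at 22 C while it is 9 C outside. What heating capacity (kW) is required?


dT = 22 - (9) = 13 K
Q = U * A * dT
  = 7.6 * 822 * 13
  = 81213.60 W = 81.21 kW


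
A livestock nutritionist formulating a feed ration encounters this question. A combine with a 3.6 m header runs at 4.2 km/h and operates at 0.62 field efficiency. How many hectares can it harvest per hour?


C = w * v * eta_f / 10
  = 3.6 * 4.2 * 0.62 / 10
  = 9.37 / 10
  = 0.94 ha/h


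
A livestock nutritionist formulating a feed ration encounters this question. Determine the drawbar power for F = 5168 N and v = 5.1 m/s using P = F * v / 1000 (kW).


P = F * v / 1000
  = 5168 * 5.1 / 1000
  = 26356.80 / 1000
  = 26.36 kW


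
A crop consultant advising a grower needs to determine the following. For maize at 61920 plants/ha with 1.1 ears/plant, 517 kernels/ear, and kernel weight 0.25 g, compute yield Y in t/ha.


Y = density * ears * kernels * kw
  = 61920 * 1.1 * 517 * 0.25 g/ha
  = 8803476 g/ha
  = 8803.48 kg/ha = 8.80 t/ha


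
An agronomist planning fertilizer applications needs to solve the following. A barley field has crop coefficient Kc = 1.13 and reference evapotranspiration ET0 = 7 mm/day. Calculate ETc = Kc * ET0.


ETc = Kc * ET0
    = 1.13 * 7
    = 7.91 mm/day


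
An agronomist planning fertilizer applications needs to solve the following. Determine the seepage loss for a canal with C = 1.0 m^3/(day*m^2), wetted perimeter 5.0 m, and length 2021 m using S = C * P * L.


S = C * P * L
  = 1.0 * 5.0 * 2021
  = 10105 m^3/day


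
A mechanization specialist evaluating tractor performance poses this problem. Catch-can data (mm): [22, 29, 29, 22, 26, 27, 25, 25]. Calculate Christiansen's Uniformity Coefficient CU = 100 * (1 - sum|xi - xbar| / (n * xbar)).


xbar = 205 / 8 = 25.625
sum|xi - xbar| = 17
CU = 100 * (1 - 17 / (8 * 25.625))
   = 100 * (1 - 0.0829)
   = 91.71%


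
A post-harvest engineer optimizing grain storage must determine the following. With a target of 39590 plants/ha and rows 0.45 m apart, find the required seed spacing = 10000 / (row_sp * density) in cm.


spacing = 10000 / (row_sp * density)
        = 10000 / (0.45 * 39590)
        = 10000 / 17815.50
        = 0.56131 m = 56.13 cm


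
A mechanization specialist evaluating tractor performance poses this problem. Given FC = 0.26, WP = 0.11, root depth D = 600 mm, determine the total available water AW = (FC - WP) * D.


AW = (FC - WP) * D
   = (0.26 - 0.11) * 600
   = 0.15 * 600
   = 90 mm


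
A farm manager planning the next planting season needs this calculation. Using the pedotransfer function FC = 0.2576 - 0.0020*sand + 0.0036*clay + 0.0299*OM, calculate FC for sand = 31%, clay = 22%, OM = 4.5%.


FC = 0.2576 - 0.0020*31 + 0.0036*22 + 0.0299*4.5
   = 0.2576 - 0.0620 + 0.0792 + 0.1346
   = 0.4094


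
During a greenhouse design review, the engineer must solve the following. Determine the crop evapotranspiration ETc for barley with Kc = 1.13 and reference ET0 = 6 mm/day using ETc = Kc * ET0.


ETc = Kc * ET0
    = 1.13 * 6
    = 6.78 mm/day


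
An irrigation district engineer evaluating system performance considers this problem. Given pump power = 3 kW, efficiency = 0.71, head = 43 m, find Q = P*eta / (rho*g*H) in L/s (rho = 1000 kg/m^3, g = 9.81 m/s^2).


Q = (P * 1000 * eta) / (rho * g * H)
  = (3 * 1000 * 0.71) / (1000 * 9.81 * 43)
  = 2130 / 421830
  = 0.00505 m^3/s = 5.05 L/s


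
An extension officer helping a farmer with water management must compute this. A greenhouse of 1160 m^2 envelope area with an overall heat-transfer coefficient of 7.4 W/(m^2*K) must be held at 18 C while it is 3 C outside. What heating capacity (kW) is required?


dT = 18 - (3) = 15 K
Q = U * A * dT
  = 7.4 * 1160 * 15
  = 128760 W = 128.76 kW


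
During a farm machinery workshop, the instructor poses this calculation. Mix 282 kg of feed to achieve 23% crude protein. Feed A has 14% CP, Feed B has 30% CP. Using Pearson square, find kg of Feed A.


parts_A = CP_b - target = 30 - 23 = 7
parts_B = target - CP_a = 23 - 14 = 9
total_parts = 7 + 9 = 16
Feed A = 282 * 7 / 16 = 123.38 kg
Feed B = 282 * 9 / 16 = 158.63 kg

123.38 kg


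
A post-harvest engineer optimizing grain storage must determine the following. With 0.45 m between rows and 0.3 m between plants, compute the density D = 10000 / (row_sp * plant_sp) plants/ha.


D = 10000 / (row_sp * plant_sp)
  = 10000 / (0.45 * 0.3)
  = 10000 / 0.1350
  = 74074.07 plants/ha


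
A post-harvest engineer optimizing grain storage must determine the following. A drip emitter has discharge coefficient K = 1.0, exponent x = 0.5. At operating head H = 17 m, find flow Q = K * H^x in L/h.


Q = K * H^x
  = 1.0 * 17^0.5
  = 1.0 * 4.1231
  = 4.12 L/h


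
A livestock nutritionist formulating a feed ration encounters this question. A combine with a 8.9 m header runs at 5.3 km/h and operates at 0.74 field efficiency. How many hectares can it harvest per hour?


C = w * v * eta_f / 10
  = 8.9 * 5.3 * 0.74 / 10
  = 34.91 / 10
  = 3.49 ha/h


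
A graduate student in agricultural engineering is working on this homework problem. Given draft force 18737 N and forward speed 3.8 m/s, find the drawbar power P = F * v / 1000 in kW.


P = F * v / 1000
  = 18737 * 3.8 / 1000
  = 71200.60 / 1000
  = 71.20 kW


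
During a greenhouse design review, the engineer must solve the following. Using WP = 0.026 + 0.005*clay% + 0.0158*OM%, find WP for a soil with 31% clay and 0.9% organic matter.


WP = 0.026 + 0.005*31 + 0.0158*0.9
   = 0.026 + 0.1550 + 0.0142
   = 0.1952


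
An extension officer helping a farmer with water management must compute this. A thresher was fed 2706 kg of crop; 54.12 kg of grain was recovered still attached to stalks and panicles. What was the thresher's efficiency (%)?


eta = (total - unthreshed) / total * 100
    = (2706 - 54.12) / 2706 * 100
    = 2651.88 / 2706 * 100
    = 98%


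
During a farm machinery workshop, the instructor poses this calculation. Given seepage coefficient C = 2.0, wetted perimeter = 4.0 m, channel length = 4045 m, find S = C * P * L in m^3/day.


S = C * P * L
  = 2.0 * 4.0 * 4045
  = 32360 m^3/day


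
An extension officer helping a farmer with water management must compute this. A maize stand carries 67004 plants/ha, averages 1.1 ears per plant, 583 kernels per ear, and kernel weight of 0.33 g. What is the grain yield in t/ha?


Y = density * ears * kernels * kw
  = 67004 * 1.1 * 583 * 0.33 g/ha
  = 14179989.52 g/ha
  = 14179.99 kg/ha = 14.18 t/ha


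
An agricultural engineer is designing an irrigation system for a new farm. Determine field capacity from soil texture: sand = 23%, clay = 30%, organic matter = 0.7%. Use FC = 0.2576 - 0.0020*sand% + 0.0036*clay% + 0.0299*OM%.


FC = 0.2576 - 0.0020*23 + 0.0036*30 + 0.0299*0.7
   = 0.2576 - 0.0460 + 0.1080 + 0.0209
   = 0.3405


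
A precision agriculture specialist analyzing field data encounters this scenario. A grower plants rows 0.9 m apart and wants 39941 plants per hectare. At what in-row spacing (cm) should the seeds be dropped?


spacing = 10000 / (row_sp * density)
        = 10000 / (0.9 * 39941)
        = 10000 / 35946.90
        = 0.27819 m = 27.82 cm


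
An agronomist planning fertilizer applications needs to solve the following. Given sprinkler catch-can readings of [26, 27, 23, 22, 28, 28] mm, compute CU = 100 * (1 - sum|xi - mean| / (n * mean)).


xbar = 154 / 6 = 25.667
sum|xi - xbar| = 12.667
CU = 100 * (1 - 12.667 / (6 * 25.667))
   = 100 * (1 - 0.0823)
   = 91.77%


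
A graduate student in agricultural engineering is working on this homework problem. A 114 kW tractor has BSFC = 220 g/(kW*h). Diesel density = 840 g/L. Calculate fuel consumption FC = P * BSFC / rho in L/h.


FC = P * BSFC / rho_fuel
   = 114 * 220 / 840
   = 25080 / 840
   = 29.86 L/h


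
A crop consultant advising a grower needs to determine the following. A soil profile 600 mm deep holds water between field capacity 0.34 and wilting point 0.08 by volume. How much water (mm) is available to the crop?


AW = (FC - WP) * D
   = (0.34 - 0.08) * 600
   = 0.26 * 600
   = 156 mm


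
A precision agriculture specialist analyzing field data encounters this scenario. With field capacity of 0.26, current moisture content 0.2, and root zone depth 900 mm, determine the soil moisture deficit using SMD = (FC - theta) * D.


SMD = (FC - theta) * D
    = (0.26 - 0.2) * 900
    = 0.060 * 900
    = 54 mm


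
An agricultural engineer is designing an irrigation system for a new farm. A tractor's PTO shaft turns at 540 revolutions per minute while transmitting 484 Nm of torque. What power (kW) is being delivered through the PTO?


P = 2*pi*n*T / 60000
  = 2*pi * 540 * 484 / 60000
  = 1642173.31 / 60000
  = 27.37 kW


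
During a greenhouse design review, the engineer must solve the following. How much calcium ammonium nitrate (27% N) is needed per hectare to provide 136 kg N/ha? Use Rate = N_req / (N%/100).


Rate = N_required / (N_content / 100)
     = 136 / (27 / 100)
     = 136 / 0.27
     = 503.70 kg/ha


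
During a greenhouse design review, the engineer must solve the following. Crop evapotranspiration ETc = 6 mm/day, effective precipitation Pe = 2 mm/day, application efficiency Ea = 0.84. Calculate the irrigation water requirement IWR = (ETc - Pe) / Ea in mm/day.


IWR = (ETc - Pe) / Ea
    = (6 - 2) / 0.84
    = 4 / 0.84
    = 4.76 mm/day


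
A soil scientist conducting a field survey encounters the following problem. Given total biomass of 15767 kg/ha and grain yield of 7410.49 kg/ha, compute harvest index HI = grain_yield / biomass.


HI = grain_yield / biomass
   = 7410.49 / 15767
   = 0.47


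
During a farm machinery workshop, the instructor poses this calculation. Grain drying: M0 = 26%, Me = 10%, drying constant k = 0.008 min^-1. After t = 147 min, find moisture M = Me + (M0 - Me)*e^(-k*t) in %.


M = Me + (M0 - Me) * e^(-k*t)
  = 10 + (26 - 10) * e^(-0.008*147)
  = 10 + 16 * e^(-1.176)
  = 10 + 16 * 0.30851
  = 10 + 4.9362
  = 14.94%


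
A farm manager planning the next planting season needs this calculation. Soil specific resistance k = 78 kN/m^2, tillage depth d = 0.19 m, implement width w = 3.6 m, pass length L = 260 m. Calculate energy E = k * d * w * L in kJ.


E = k * d * w * L
  = 78 * 0.19 * 3.6 * 260
  = 13871.52 kJ


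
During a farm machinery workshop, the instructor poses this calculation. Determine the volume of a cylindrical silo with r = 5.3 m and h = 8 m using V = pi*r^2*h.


V = pi * r^2 * h
  = pi * 5.3^2 * 8
  = pi * 28.09 * 8
  = 705.98 m^3


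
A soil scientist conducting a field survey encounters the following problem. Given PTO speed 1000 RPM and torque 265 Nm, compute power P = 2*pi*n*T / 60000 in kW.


P = 2*pi*n*T / 60000
  = 2*pi * 1000 * 265 / 60000
  = 1665044.11 / 60000
  = 27.75 kW


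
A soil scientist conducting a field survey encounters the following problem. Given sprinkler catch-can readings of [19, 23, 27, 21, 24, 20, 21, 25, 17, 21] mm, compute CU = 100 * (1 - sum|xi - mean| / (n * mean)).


xbar = 218 / 10 = 21.800
sum|xi - xbar| = 23.600
CU = 100 * (1 - 23.600 / (10 * 21.800))
   = 100 * (1 - 0.1083)
   = 89.17%


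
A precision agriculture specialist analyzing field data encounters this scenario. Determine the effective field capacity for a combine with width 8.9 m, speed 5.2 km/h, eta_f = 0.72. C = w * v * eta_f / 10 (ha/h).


C = w * v * eta_f / 10
  = 8.9 * 5.2 * 0.72 / 10
  = 33.32 / 10
  = 3.33 ha/h


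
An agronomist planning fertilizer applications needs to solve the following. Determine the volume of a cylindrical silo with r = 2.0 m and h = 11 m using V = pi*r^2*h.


V = pi * r^2 * h
  = pi * 2.0^2 * 11
  = pi * 4 * 11
  = 138.23 m^3


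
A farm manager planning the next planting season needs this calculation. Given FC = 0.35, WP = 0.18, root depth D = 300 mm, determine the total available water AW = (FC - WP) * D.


AW = (FC - WP) * D
   = (0.35 - 0.18) * 300
   = 0.17 * 300
   = 51 mm


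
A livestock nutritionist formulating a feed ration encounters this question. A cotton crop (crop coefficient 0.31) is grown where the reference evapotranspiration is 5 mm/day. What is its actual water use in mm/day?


ETc = Kc * ET0
    = 0.31 * 5
    = 1.55 mm/day


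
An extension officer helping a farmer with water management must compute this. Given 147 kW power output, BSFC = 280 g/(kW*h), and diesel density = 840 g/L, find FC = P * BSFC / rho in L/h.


FC = P * BSFC / rho_fuel
   = 147 * 280 / 840
   = 41160 / 840
   = 49 L/h


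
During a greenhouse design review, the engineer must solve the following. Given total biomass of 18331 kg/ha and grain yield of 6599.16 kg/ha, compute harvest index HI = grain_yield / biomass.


HI = grain_yield / biomass
   = 6599.16 / 18331
   = 0.36


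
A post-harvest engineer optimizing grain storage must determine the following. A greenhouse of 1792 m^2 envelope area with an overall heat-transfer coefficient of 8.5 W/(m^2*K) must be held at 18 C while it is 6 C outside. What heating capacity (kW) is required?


dT = 18 - (6) = 12 K
Q = U * A * dT
  = 8.5 * 1792 * 12
  = 182784 W = 182.78 kW


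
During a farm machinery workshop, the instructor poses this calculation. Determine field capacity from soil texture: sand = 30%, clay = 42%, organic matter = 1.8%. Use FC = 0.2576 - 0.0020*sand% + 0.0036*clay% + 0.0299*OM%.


FC = 0.2576 - 0.0020*30 + 0.0036*42 + 0.0299*1.8
   = 0.2576 - 0.0600 + 0.1512 + 0.0538
   = 0.4026


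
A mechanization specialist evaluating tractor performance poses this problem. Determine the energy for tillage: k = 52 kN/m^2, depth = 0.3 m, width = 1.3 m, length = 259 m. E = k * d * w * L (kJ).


E = k * d * w * L
  = 52 * 0.3 * 1.3 * 259
  = 5252.52 kJ


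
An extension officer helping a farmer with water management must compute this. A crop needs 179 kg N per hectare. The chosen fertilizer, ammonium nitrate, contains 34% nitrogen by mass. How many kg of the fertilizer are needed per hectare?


Rate = N_required / (N_content / 100)
     = 179 / (34 / 100)
     = 179 / 0.34
     = 526.47 kg/ha


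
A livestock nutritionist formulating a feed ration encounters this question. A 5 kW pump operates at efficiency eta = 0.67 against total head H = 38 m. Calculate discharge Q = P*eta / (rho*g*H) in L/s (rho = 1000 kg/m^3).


Q = (P * 1000 * eta) / (rho * g * H)
  = (5 * 1000 * 0.67) / (1000 * 9.81 * 38)
  = 3350 / 372780
  = 0.00899 m^3/s = 8.99 L/s


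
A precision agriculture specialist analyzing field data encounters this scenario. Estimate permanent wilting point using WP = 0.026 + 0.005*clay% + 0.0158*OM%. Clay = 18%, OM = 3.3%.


WP = 0.026 + 0.005*18 + 0.0158*3.3
   = 0.026 + 0.0900 + 0.0521
   = 0.1681


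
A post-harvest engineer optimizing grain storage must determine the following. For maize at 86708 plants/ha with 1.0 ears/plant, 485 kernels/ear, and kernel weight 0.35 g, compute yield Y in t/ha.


Y = density * ears * kernels * kw
  = 86708 * 1.0 * 485 * 0.35 g/ha
  = 14718683.00 g/ha
  = 14718.68 kg/ha = 14.72 t/ha


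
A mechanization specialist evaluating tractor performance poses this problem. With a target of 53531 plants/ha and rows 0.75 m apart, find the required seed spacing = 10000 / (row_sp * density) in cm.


spacing = 10000 / (row_sp * density)
        = 10000 / (0.75 * 53531)
        = 10000 / 40148.25
        = 0.24908 m = 24.91 cm


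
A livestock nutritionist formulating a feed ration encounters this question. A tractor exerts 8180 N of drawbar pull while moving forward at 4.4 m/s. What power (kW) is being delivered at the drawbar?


P = F * v / 1000
  = 8180 * 4.4 / 1000
  = 35992 / 1000
  = 35.99 kW


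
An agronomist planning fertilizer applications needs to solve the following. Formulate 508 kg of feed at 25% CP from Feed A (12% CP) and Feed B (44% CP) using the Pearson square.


parts_A = CP_b - target = 44 - 25 = 19
parts_B = target - CP_a = 25 - 12 = 13
total_parts = 19 + 13 = 32
Feed A = 508 * 19 / 32 = 301.63 kg
Feed B = 508 * 13 / 32 = 206.38 kg

301.63 kg


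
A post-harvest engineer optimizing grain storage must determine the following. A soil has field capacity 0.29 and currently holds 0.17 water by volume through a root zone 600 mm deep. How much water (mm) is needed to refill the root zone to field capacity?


SMD = (FC - theta) * D
    = (0.29 - 0.17) * 600
    = 0.120 * 600
    = 72 mm


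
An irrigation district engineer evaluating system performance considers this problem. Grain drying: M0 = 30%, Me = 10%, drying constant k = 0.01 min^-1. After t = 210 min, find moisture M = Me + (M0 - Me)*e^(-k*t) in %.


M = Me + (M0 - Me) * e^(-k*t)
  = 10 + (30 - 10) * e^(-0.01*210)
  = 10 + 20 * e^(-2.100)
  = 10 + 20 * 0.12246
  = 10 + 2.4491
  = 12.45%


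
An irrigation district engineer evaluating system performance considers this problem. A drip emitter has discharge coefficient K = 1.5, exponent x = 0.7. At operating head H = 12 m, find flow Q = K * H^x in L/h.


Q = K * H^x
  = 1.5 * 12^0.7
  = 1.5 * 5.6941
  = 8.54 L/h


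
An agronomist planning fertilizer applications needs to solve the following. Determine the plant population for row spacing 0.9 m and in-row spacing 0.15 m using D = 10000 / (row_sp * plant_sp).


D = 10000 / (row_sp * plant_sp)
  = 10000 / (0.9 * 0.15)
  = 10000 / 0.1350
  = 74074.07 plants/ha


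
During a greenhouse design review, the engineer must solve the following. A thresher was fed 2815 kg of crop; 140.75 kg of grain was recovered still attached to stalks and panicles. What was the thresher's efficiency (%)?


eta = (total - unthreshed) / total * 100
    = (2815 - 140.75) / 2815 * 100
    = 2674.25 / 2815 * 100
    = 95%


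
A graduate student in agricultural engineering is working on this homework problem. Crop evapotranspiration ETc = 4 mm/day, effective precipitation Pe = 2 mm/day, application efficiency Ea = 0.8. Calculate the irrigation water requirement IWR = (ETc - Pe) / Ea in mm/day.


IWR = (ETc - Pe) / Ea
    = (4 - 2) / 0.8
    = 2 / 0.8
    = 2.50 mm/day


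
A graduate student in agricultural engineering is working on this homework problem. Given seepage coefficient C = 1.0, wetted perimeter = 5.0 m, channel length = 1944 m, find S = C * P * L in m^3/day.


S = C * P * L
  = 1.0 * 5.0 * 1944
  = 9720 m^3/day


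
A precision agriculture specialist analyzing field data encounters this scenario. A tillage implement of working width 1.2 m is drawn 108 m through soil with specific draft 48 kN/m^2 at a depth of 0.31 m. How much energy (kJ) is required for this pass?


E = k * d * w * L
  = 48 * 0.31 * 1.2 * 108
  = 1928.45 kJ


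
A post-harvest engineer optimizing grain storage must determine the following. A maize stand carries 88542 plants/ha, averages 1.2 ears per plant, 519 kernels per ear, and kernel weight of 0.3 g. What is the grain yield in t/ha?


Y = density * ears * kernels * kw
  = 88542 * 1.2 * 519 * 0.3 g/ha
  = 16543187.28 g/ha
  = 16543.19 kg/ha = 16.54 t/ha


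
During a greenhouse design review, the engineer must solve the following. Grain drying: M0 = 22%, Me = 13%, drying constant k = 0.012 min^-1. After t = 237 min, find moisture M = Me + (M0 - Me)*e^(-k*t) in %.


M = Me + (M0 - Me) * e^(-k*t)
  = 13 + (22 - 13) * e^(-0.012*237)
  = 13 + 9 * e^(-2.844)
  = 13 + 9 * 0.05819
  = 13 + 0.5237
  = 13.52%


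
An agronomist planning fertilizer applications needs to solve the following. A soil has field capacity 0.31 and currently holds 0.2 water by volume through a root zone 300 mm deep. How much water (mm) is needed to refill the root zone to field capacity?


SMD = (FC - theta) * D
    = (0.31 - 0.2) * 300
    = 0.110 * 300
    = 33 mm


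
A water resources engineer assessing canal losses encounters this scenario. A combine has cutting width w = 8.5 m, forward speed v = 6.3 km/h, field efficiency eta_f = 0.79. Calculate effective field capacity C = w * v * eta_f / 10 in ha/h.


C = w * v * eta_f / 10
  = 8.5 * 6.3 * 0.79 / 10
  = 42.30 / 10
  = 4.23 ha/h


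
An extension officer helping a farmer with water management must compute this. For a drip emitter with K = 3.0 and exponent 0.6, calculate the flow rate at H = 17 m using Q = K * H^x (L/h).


Q = K * H^x
  = 3.0 * 17^0.6
  = 3.0 * 5.4736
  = 16.42 L/h


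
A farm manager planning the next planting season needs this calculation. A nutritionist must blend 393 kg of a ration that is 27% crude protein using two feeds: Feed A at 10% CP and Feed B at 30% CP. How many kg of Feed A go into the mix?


parts_A = CP_b - target = 30 - 27 = 3
parts_B = target - CP_a = 27 - 10 = 17
total_parts = 3 + 17 = 20
Feed A = 393 * 3 / 20 = 58.95 kg
Feed B = 393 * 17 / 20 = 334.05 kg

58.95 kg
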